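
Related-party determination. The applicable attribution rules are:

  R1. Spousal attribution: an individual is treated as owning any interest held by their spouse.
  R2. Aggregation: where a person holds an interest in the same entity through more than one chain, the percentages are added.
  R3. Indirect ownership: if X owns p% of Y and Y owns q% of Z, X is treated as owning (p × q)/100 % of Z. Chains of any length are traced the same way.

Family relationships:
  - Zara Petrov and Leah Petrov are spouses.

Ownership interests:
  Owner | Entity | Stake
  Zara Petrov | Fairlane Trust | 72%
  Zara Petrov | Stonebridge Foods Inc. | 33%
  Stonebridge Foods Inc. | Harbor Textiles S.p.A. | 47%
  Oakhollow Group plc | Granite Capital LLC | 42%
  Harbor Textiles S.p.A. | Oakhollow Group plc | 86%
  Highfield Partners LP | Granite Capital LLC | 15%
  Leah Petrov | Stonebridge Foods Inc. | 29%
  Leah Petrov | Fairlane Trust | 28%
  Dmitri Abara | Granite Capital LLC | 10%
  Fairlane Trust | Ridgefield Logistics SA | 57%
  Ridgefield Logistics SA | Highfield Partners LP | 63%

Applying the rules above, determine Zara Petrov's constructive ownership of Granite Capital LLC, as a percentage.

15.911868%

By spousal attribution (R1), Zara Petrov is treated as also owning Leah Petrov's interest in Fairlane Trust, giving 72% + 28% = 100%.
By spousal attribution (R1), Zara Petrov is treated as also owning Leah Petrov's interest in Stonebridge Foods Inc, giving 33% + 29% = 62%.
Chain via Fairlane Trust → Ridgefield Logistics SA → Highfield Partners LP (R3): 100% × 57% × 63% × 15% = 5.3865% of Granite Capital LLC.
Chain via Stonebridge Foods Inc. → Harbor Textiles S.p.A. → Oakhollow Group plc (R3): 62% × 47% × 86% × 42% = 10.525368% of Granite Capital LLC.
Aggregating (R2): 5.3865% + 10.525368% = 15.911868%.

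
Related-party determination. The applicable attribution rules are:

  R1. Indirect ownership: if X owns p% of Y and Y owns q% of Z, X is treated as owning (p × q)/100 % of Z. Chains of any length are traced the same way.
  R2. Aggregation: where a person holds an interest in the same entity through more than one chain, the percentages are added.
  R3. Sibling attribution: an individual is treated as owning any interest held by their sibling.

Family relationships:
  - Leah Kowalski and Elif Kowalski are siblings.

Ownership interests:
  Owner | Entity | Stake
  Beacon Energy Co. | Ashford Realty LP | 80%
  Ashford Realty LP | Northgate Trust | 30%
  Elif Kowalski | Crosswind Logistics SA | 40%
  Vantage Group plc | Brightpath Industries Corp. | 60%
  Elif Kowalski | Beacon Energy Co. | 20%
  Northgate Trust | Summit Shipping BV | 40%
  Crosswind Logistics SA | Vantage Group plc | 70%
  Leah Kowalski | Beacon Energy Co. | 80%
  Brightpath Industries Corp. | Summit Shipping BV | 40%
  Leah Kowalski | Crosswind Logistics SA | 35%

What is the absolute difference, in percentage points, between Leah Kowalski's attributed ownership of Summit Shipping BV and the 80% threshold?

57.8

By sibling attribution (R3), Leah Kowalski is treated as also owning Elif Kowalski's interest in Beacon Energy Co, giving 80% + 20% = 100%.
By sibling attribution (R3), Leah Kowalski is treated as also owning Elif Kowalski's interest in Crosswind Logistics SA, giving 35% + 40% = 75%.
Chain via Beacon Energy Co. → Ashford Realty LP → Northgate Trust (R1): 100% × 80% × 30% × 40% = 9.6% of Summit Shipping BV.
Chain via Crosswind Logistics SA → Vantage Group plc → Brightpath Industries Corp. (R1): 75% × 70% × 60% × 40% = 12.6% of Summit Shipping BV.
Aggregating (R2): 9.6% + 12.6% = 22.2%.
22.2% falls short of the 80% threshold by 57.8 percentage points.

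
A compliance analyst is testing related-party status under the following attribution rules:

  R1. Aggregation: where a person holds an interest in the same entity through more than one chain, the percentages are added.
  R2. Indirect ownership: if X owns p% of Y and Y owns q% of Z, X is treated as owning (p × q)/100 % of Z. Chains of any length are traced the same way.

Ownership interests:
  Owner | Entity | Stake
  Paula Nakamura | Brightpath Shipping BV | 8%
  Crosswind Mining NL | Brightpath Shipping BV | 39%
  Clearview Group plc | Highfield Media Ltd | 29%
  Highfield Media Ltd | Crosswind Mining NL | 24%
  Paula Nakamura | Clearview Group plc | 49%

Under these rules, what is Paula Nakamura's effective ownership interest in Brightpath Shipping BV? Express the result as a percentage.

Chain via Clearview Group plc → Highfield Media Ltd → Crosswind Mining NL (R2): 49% × 29% × 24% × 39% = 1.330056% of Brightpath Shipping BV.
Direct interest in Brightpath Shipping BV: 8%.
Aggregating (R1): 1.330056% + 8% = 9.330056%.

9.330056%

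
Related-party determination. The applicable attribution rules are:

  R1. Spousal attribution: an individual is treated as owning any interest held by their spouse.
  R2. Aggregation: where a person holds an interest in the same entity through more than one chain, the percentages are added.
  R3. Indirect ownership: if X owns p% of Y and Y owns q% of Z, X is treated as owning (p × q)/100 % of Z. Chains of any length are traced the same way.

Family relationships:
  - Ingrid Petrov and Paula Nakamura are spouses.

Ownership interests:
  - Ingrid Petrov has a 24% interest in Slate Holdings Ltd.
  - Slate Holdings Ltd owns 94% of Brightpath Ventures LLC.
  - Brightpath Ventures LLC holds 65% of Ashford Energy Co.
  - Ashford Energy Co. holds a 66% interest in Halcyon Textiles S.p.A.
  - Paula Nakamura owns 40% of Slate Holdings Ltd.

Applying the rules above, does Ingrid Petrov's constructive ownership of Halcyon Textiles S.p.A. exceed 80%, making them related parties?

No

By spousal attribution (R1), Ingrid Petrov is treated as also owning Paula Nakamura's interest in Slate Holdings Ltd, giving 24% + 40% = 64%.
Chain via Slate Holdings Ltd → Brightpath Ventures LLC → Ashford Energy Co. (R3): 64% × 94% × 65% × 66% = 25.80864% of Halcyon Textiles S.p.A.
25.80864% does not exceed the 80% threshold, so Ingrid is not a related party to Halcyon Textiles S.p.A.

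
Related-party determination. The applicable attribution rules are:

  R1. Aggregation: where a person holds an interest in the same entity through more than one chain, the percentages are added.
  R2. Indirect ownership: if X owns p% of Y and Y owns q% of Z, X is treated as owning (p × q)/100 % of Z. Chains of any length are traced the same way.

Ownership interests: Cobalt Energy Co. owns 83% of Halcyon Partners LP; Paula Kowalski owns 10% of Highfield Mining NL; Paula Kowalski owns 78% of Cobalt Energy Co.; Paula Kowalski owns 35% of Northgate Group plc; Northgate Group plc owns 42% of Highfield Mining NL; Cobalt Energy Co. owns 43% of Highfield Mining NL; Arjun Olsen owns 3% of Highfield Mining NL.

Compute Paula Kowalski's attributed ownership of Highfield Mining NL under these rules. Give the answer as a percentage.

Chain via Northgate Group plc (R2): 35% × 42% = 14.7% of Highfield Mining NL.
Chain via Cobalt Energy Co. (R2): 78% × 43% = 33.54% of Highfield Mining NL.
Direct interest in Highfield Mining NL: 10%.
Aggregating (R1): 14.7% + 33.54% + 10% = 58.24%.

58.24%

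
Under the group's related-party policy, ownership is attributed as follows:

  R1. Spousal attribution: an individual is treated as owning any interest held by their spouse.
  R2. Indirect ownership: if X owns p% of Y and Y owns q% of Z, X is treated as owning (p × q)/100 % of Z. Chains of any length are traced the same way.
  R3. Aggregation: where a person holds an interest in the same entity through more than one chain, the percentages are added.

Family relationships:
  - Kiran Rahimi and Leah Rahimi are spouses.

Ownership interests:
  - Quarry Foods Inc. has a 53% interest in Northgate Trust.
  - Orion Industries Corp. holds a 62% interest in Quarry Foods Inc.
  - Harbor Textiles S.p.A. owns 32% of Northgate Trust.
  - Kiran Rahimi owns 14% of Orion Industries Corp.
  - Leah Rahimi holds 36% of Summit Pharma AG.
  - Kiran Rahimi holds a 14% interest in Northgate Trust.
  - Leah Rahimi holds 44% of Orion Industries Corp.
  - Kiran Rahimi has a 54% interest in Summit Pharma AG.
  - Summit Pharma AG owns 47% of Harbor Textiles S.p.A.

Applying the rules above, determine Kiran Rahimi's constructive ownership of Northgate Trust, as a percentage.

By spousal attribution (R1), Kiran Rahimi is treated as also owning Leah Rahimi's interest in Summit Pharma AG, giving 54% + 36% = 90%.
By spousal attribution (R1), Kiran Rahimi is treated as also owning Leah Rahimi's interest in Orion Industries Corp, giving 14% + 44% = 58%.
Chain via Summit Pharma AG → Harbor Textiles S.p.A. (R2): 90% × 47% × 32% = 13.536% of Northgate Trust.
Chain via Orion Industries Corp. → Quarry Foods Inc. (R2): 58% × 62% × 53% = 19.0588% of Northgate Trust.
Direct interest in Northgate Trust: 14%.
Aggregating (R3): 13.536% + 19.0588% + 14% = 46.5948%.

46.5948%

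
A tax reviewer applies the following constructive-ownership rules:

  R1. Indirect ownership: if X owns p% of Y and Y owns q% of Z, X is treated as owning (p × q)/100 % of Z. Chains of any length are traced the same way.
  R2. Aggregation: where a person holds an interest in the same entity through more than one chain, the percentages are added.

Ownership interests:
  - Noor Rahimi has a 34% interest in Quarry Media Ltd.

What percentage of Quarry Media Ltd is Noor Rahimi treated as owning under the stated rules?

34%

Direct interest in Quarry Media Ltd: 34%.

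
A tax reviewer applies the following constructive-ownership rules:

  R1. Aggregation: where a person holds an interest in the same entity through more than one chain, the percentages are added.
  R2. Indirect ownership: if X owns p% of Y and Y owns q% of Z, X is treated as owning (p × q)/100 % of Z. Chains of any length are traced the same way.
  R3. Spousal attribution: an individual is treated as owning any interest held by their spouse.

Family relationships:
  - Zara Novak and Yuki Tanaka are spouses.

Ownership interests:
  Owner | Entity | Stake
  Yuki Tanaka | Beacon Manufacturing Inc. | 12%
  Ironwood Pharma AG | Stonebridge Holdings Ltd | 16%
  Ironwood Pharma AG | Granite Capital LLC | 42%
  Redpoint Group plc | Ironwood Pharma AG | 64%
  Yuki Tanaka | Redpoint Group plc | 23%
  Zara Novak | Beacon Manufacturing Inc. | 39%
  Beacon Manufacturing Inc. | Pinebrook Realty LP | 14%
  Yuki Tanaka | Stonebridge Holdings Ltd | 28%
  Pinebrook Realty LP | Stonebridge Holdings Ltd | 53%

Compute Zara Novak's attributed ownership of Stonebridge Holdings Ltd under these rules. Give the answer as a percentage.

By spousal attribution (R3), Zara Novak is treated as also owning Yuki Tanaka's interest in Beacon Manufacturing Inc, giving 39% + 12% = 51%.
By spousal attribution (R3), Zara Novak is treated as owning Yuki Tanaka's 23% interest in Redpoint Group plc.
By spousal attribution (R3), Zara Novak is treated as owning Yuki Tanaka's 28% interest in Stonebridge Holdings Ltd.
Chain via Beacon Manufacturing Inc. → Pinebrook Realty LP (R2): 51% × 14% × 53% = 3.7842% of Stonebridge Holdings Ltd.
Chain via Redpoint Group plc → Ironwood Pharma AG (R2): 23% × 64% × 16% = 2.3552% of Stonebridge Holdings Ltd.
Direct interest in Stonebridge Holdings Ltd: 28%.
Aggregating (R1): 3.7842% + 2.3552% + 28% = 34.1394%.

34.1394%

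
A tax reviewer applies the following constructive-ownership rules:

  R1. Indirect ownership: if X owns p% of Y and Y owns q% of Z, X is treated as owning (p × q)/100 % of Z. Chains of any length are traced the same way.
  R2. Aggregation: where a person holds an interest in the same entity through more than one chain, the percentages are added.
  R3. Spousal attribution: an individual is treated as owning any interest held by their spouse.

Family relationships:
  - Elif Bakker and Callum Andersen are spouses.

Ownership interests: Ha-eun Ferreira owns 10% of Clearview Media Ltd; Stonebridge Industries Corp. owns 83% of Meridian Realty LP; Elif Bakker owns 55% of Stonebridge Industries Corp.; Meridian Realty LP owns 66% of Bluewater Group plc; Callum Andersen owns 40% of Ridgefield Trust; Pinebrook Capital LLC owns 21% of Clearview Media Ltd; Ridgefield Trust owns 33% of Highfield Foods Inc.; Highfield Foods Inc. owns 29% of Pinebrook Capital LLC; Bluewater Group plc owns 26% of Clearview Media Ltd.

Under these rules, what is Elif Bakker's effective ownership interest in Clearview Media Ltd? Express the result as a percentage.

8.63742%

By spousal attribution (R3), Elif Bakker is treated as owning Callum Andersen's 40% interest in Ridgefield Trust.
Chain via Stonebridge Industries Corp. → Meridian Realty LP → Bluewater Group plc (R1): 55% × 83% × 66% × 26% = 7.83354% of Clearview Media Ltd.
Chain via Ridgefield Trust → Highfield Foods Inc. → Pinebrook Capital LLC (R1): 40% × 33% × 29% × 21% = 0.80388% of Clearview Media Ltd.
Aggregating (R2): 7.83354% + 0.80388% = 8.63742%.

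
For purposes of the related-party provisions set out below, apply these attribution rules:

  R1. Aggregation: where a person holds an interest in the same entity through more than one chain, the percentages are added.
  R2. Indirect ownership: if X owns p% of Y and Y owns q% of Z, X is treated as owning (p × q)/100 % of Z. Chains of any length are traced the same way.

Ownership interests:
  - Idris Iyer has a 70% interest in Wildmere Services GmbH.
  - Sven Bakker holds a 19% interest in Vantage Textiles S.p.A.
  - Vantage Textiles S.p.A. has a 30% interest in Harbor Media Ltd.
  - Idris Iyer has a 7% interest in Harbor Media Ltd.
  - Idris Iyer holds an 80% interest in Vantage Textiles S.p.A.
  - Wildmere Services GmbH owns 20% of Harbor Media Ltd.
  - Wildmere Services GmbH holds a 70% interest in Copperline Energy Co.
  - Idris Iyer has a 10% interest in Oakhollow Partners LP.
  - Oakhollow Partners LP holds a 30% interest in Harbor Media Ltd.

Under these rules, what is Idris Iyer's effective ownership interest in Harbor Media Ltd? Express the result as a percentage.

Chain via Wildmere Services GmbH (R2): 70% × 20% = 14% of Harbor Media Ltd.
Chain via Oakhollow Partners LP (R2): 10% × 30% = 3% of Harbor Media Ltd.
Chain via Vantage Textiles S.p.A. (R2): 80% × 30% = 24% of Harbor Media Ltd.
Direct interest in Harbor Media Ltd: 7%.
Aggregating (R1): 14% + 3% + 24% + 7% = 48%.

48%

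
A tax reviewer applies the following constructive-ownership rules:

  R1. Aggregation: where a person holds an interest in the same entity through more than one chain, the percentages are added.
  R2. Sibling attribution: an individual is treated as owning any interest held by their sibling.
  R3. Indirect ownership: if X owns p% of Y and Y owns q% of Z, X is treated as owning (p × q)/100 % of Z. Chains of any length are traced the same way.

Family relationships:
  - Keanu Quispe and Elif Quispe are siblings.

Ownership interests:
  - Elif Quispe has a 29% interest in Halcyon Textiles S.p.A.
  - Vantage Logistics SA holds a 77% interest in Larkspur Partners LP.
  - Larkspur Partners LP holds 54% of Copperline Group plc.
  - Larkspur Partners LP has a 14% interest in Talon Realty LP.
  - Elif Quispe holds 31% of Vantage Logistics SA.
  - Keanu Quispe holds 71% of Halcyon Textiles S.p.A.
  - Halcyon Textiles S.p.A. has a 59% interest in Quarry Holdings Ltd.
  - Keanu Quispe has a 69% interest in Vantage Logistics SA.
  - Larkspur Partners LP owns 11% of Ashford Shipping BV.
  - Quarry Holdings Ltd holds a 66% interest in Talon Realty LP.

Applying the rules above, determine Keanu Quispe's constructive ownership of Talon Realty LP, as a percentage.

49.72%

By sibling attribution (R2), Keanu Quispe is treated as also owning Elif Quispe's interest in Vantage Logistics SA, giving 69% + 31% = 100%.
By sibling attribution (R2), Keanu Quispe is treated as also owning Elif Quispe's interest in Halcyon Textiles S.p.A, giving 71% + 29% = 100%.
Chain via Vantage Logistics SA → Larkspur Partners LP (R3): 100% × 77% × 14% = 10.78% of Talon Realty LP.
Chain via Halcyon Textiles S.p.A. → Quarry Holdings Ltd (R3): 100% × 59% × 66% = 38.94% of Talon Realty LP.
Aggregating (R1): 10.78% + 38.94% = 49.72%.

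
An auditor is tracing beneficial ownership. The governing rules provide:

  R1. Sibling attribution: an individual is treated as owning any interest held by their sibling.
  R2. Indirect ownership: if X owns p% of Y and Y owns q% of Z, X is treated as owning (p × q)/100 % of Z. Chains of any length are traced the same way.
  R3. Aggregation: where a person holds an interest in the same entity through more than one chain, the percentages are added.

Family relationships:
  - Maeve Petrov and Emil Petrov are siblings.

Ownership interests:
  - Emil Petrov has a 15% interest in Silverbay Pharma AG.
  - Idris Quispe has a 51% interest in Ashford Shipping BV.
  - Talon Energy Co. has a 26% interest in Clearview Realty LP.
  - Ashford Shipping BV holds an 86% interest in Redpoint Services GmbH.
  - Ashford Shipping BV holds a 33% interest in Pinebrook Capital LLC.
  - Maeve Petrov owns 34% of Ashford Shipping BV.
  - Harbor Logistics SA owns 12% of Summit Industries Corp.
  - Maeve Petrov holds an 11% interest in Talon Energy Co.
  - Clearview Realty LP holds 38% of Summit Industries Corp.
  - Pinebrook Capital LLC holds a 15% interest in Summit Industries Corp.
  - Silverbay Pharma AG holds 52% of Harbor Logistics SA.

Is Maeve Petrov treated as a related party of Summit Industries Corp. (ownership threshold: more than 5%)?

No

By sibling attribution (R1), Maeve Petrov is treated as owning Emil Petrov's 15% interest in Silverbay Pharma AG.
Chain via Talon Energy Co. → Clearview Realty LP (R2): 11% × 26% × 38% = 1.0868% of Summit Industries Corp.
Chain via Ashford Shipping BV → Pinebrook Capital LLC (R2): 34% × 33% × 15% = 1.683% of Summit Industries Corp.
Chain via Silverbay Pharma AG → Harbor Logistics SA (R2): 15% × 52% × 12% = 0.936% of Summit Industries Corp.
Aggregating (R3): 1.0868% + 1.683% + 0.936% = 3.7058%.
3.7058% does not exceed the 5% threshold, so Maeve is not a related party to Summit Industries Corp.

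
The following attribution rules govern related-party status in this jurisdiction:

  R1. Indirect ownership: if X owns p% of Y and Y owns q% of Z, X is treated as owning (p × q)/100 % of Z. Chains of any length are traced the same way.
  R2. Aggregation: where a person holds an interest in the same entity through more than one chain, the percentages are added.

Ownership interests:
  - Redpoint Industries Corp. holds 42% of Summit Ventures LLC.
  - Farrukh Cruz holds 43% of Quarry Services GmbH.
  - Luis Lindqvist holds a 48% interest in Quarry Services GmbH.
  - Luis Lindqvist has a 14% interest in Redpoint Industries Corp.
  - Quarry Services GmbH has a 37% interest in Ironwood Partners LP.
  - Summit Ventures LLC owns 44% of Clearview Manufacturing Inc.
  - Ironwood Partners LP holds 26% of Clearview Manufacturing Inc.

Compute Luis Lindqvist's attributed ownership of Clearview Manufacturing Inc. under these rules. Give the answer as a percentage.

Chain via Redpoint Industries Corp. → Summit Ventures LLC (R1): 14% × 42% × 44% = 2.5872% of Clearview Manufacturing Inc.
Chain via Quarry Services GmbH → Ironwood Partners LP (R1): 48% × 37% × 26% = 4.6176% of Clearview Manufacturing Inc.
Aggregating (R2): 2.5872% + 4.6176% = 7.2048%.

7.2048%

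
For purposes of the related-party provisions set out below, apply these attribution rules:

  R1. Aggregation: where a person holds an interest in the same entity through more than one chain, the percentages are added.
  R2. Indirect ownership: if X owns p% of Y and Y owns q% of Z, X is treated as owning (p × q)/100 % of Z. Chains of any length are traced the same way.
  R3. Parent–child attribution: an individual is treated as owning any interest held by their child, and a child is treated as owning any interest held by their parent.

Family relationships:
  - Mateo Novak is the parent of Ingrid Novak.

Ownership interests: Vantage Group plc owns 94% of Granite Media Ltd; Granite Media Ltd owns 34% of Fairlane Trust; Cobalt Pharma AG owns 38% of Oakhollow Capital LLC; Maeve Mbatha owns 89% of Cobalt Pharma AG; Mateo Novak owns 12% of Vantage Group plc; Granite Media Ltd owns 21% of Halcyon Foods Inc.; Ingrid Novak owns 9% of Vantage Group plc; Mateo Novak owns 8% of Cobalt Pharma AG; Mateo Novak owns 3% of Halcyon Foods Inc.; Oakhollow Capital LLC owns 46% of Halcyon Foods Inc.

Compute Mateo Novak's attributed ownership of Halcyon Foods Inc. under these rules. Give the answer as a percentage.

By parent–child attribution (R3), Mateo Novak is treated as also owning Ingrid Novak's interest in Vantage Group plc, giving 12% + 9% = 21%.
Chain via Cobalt Pharma AG → Oakhollow Capital LLC (R2): 8% × 38% × 46% = 1.3984% of Halcyon Foods Inc.
Chain via Vantage Group plc → Granite Media Ltd (R2): 21% × 94% × 21% = 4.1454% of Halcyon Foods Inc.
Direct interest in Halcyon Foods Inc: 3%.
Aggregating (R1): 1.3984% + 4.1454% + 3% = 8.5438%.

8.5438%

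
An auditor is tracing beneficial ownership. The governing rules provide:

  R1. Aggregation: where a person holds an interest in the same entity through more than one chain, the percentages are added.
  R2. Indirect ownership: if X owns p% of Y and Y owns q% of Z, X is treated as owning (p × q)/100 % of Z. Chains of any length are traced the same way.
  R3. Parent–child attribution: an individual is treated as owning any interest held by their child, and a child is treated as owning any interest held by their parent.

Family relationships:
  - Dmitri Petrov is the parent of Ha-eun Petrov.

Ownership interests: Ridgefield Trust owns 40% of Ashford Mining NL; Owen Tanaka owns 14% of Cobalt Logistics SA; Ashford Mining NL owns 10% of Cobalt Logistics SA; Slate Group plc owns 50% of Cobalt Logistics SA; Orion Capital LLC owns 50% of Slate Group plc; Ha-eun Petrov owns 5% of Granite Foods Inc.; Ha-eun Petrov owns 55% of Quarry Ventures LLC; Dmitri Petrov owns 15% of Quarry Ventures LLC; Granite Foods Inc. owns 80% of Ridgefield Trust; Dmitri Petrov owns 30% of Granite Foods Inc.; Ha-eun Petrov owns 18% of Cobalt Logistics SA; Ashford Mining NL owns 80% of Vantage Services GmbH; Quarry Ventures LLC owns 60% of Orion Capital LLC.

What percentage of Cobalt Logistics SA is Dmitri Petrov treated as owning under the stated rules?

29.62%

By parent–child attribution (R3), Dmitri Petrov is treated as also owning Ha-eun Petrov's interest in Granite Foods Inc, giving 30% + 5% = 35%.
By parent–child attribution (R3), Dmitri Petrov is treated as also owning Ha-eun Petrov's interest in Quarry Ventures LLC, giving 15% + 55% = 70%.
By parent–child attribution (R3), Dmitri Petrov is treated as owning Ha-eun Petrov's 18% interest in Cobalt Logistics SA.
Chain via Granite Foods Inc. → Ridgefield Trust → Ashford Mining NL (R2): 35% × 80% × 40% × 10% = 1.12% of Cobalt Logistics SA.
Chain via Quarry Ventures LLC → Orion Capital LLC → Slate Group plc (R2): 70% × 60% × 50% × 50% = 10.5% of Cobalt Logistics SA.
Direct interest in Cobalt Logistics SA: 18%.
Aggregating (R1): 1.12% + 10.5% + 18% = 29.62%.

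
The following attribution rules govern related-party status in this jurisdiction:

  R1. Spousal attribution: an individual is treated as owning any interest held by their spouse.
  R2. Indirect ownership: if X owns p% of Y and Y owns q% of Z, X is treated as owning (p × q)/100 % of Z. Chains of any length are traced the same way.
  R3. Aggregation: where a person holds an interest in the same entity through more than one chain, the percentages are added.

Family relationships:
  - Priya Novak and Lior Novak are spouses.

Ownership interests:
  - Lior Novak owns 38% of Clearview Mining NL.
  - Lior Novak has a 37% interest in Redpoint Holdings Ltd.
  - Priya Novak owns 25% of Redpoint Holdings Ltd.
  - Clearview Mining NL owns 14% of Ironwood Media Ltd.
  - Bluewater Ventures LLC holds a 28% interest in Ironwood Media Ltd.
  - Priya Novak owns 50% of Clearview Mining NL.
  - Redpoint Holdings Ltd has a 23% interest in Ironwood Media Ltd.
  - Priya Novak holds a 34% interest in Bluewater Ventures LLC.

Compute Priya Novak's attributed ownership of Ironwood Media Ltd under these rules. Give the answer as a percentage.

36.1%

By spousal attribution (R1), Priya Novak is treated as also owning Lior Novak's interest in Clearview Mining NL, giving 50% + 38% = 88%.
By spousal attribution (R1), Priya Novak is treated as also owning Lior Novak's interest in Redpoint Holdings Ltd, giving 25% + 37% = 62%.
Chain via Bluewater Ventures LLC (R2): 34% × 28% = 9.52% of Ironwood Media Ltd.
Chain via Clearview Mining NL (R2): 88% × 14% = 12.32% of Ironwood Media Ltd.
Chain via Redpoint Holdings Ltd (R2): 62% × 23% = 14.26% of Ironwood Media Ltd.
Aggregating (R3): 9.52% + 12.32% + 14.26% = 36.1%.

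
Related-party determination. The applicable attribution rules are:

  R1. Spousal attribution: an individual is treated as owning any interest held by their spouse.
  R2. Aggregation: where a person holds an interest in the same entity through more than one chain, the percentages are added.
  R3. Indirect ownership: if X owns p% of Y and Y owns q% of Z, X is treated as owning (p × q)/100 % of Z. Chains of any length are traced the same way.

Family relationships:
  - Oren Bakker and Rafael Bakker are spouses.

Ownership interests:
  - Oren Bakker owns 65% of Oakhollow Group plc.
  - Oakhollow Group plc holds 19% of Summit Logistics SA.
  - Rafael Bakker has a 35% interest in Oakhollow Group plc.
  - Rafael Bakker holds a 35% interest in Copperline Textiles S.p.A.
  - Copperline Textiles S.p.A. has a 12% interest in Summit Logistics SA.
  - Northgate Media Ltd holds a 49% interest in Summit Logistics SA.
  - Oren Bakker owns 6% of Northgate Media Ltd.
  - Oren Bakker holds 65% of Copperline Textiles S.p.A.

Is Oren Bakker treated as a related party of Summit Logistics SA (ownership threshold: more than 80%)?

No

By spousal attribution (R1), Oren Bakker is treated as also owning Rafael Bakker's interest in Copperline Textiles S.p.A, giving 65% + 35% = 100%.
By spousal attribution (R1), Oren Bakker is treated as also owning Rafael Bakker's interest in Oakhollow Group plc, giving 65% + 35% = 100%.
Chain via Copperline Textiles S.p.A. (R3): 100% × 12% = 12% of Summit Logistics SA.
Chain via Northgate Media Ltd (R3): 6% × 49% = 2.94% of Summit Logistics SA.
Chain via Oakhollow Group plc (R3): 100% × 19% = 19% of Summit Logistics SA.
Aggregating (R2): 12% + 2.94% + 19% = 33.94%.
33.94% does not exceed the 80% threshold, so Oren is not a related party to Summit Logistics SA.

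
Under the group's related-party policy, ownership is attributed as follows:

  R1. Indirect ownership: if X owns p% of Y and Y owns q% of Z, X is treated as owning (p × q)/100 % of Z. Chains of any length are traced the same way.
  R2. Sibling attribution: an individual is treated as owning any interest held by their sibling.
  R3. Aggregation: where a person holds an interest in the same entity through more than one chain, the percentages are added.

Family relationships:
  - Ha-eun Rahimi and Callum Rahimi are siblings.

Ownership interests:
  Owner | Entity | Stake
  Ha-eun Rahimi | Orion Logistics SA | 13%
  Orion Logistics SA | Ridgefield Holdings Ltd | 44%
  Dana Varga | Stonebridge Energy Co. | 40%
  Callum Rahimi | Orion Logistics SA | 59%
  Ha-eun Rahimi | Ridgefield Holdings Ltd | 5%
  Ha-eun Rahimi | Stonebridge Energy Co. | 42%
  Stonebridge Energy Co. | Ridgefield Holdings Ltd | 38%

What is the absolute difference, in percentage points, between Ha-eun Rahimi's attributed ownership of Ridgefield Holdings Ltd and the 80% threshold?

27.36

By sibling attribution (R2), Ha-eun Rahimi is treated as also owning Callum Rahimi's interest in Orion Logistics SA, giving 13% + 59% = 72%.
Chain via Orion Logistics SA (R1): 72% × 44% = 31.68% of Ridgefield Holdings Ltd.
Chain via Stonebridge Energy Co. (R1): 42% × 38% = 15.96% of Ridgefield Holdings Ltd.
Direct interest in Ridgefield Holdings Ltd: 5%.
Aggregating (R3): 31.68% + 15.96% + 5% = 52.64%.
52.64% falls short of the 80% threshold by 27.36 percentage points.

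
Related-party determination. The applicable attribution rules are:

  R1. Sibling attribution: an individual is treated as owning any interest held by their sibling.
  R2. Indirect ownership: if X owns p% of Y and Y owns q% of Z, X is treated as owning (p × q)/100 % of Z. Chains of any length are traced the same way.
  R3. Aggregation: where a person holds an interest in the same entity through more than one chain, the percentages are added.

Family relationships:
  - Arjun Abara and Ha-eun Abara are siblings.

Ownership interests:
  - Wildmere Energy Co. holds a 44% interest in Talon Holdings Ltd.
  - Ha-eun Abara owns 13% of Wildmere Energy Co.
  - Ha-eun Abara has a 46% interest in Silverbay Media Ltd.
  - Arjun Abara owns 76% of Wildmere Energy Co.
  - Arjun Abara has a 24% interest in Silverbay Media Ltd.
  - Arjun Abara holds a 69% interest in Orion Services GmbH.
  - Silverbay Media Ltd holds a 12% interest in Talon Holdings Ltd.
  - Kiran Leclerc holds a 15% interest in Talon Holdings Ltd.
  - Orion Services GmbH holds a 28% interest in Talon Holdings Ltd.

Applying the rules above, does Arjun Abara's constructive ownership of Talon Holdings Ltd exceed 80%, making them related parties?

No

By sibling attribution (R1), Arjun Abara is treated as also owning Ha-eun Abara's interest in Wildmere Energy Co, giving 76% + 13% = 89%.
By sibling attribution (R1), Arjun Abara is treated as also owning Ha-eun Abara's interest in Silverbay Media Ltd, giving 24% + 46% = 70%.
Chain via Wildmere Energy Co. (R2): 89% × 44% = 39.16% of Talon Holdings Ltd.
Chain via Orion Services GmbH (R2): 69% × 28% = 19.32% of Talon Holdings Ltd.
Chain via Silverbay Media Ltd (R2): 70% × 12% = 8.4% of Talon Holdings Ltd.
Aggregating (R3): 39.16% + 19.32% + 8.4% = 66.88%.
66.88% does not exceed the 80% threshold, so Arjun is not a related party to Talon Holdings Ltd.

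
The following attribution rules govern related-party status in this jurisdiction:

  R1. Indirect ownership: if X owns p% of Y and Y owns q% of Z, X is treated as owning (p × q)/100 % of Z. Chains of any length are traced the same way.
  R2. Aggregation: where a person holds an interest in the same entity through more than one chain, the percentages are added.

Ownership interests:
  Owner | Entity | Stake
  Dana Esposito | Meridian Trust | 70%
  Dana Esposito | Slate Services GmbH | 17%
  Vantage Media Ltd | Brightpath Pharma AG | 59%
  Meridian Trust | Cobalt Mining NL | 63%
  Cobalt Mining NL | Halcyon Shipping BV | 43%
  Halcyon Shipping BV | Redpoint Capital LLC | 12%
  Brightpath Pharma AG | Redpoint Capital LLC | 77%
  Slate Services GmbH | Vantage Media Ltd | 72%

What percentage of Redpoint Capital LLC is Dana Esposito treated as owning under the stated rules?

7.836192%

Chain via Slate Services GmbH → Vantage Media Ltd → Brightpath Pharma AG (R1): 17% × 72% × 59% × 77% = 5.560632% of Redpoint Capital LLC.
Chain via Meridian Trust → Cobalt Mining NL → Halcyon Shipping BV (R1): 70% × 63% × 43% × 12% = 2.27556% of Redpoint Capital LLC.
Aggregating (R2): 5.560632% + 2.27556% = 7.836192%.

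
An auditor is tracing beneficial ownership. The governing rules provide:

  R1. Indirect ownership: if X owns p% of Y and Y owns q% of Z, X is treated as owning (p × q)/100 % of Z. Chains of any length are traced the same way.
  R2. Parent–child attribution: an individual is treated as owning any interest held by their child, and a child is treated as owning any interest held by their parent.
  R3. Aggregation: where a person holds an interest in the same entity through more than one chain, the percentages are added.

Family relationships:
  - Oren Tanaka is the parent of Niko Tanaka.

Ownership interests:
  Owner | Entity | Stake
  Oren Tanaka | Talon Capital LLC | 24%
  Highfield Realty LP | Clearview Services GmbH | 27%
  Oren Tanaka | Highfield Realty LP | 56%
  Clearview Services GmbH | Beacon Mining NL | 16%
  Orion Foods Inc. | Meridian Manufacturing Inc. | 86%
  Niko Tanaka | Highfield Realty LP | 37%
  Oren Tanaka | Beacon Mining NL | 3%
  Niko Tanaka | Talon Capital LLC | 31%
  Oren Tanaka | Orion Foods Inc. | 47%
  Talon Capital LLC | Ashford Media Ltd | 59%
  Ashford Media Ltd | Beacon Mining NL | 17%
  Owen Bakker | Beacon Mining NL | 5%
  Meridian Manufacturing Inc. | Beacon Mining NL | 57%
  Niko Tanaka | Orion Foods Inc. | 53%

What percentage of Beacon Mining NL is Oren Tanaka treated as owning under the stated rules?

By parent–child attribution (R2), Oren Tanaka is treated as also owning Niko Tanaka's interest in Highfield Realty LP, giving 56% + 37% = 93%.
By parent–child attribution (R2), Oren Tanaka is treated as also owning Niko Tanaka's interest in Talon Capital LLC, giving 24% + 31% = 55%.
By parent–child attribution (R2), Oren Tanaka is treated as also owning Niko Tanaka's interest in Orion Foods Inc, giving 47% + 53% = 100%.
Chain via Highfield Realty LP → Clearview Services GmbH (R1): 93% × 27% × 16% = 4.0176% of Beacon Mining NL.
Chain via Talon Capital LLC → Ashford Media Ltd (R1): 55% × 59% × 17% = 5.5165% of Beacon Mining NL.
Chain via Orion Foods Inc. → Meridian Manufacturing Inc. (R1): 100% × 86% × 57% = 49.02% of Beacon Mining NL.
Direct interest in Beacon Mining NL: 3%.
Aggregating (R3): 4.0176% + 5.5165% + 49.02% + 3% = 61.5541%.

61.5541%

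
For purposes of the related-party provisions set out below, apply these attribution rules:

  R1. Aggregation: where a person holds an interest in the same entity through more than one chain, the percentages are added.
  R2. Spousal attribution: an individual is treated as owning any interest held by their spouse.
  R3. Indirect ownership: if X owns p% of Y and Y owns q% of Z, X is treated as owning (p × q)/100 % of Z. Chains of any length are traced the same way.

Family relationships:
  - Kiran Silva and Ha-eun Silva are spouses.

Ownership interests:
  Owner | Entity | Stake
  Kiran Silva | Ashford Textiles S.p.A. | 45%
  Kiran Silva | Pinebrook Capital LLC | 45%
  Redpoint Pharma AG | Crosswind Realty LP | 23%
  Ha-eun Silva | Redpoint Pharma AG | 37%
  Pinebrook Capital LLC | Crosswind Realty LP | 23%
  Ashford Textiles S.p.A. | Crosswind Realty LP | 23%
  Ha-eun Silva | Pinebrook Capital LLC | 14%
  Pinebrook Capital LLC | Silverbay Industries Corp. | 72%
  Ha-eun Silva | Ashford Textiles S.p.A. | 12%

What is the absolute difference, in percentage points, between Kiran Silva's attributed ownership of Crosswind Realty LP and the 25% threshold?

By spousal attribution (R2), Kiran Silva is treated as also owning Ha-eun Silva's interest in Pinebrook Capital LLC, giving 45% + 14% = 59%.
By spousal attribution (R2), Kiran Silva is treated as also owning Ha-eun Silva's interest in Ashford Textiles S.p.A, giving 45% + 12% = 57%.
By spousal attribution (R2), Kiran Silva is treated as owning Ha-eun Silva's 37% interest in Redpoint Pharma AG.
Chain via Pinebrook Capital LLC (R3): 59% × 23% = 13.57% of Crosswind Realty LP.
Chain via Ashford Textiles S.p.A. (R3): 57% × 23% = 13.11% of Crosswind Realty LP.
Chain via Redpoint Pharma AG (R3): 37% × 23% = 8.51% of Crosswind Realty LP.
Aggregating (R1): 13.57% + 13.11% + 8.51% = 35.19%.
35.19% exceeds the 25% threshold by 10.19 percentage points.

10.19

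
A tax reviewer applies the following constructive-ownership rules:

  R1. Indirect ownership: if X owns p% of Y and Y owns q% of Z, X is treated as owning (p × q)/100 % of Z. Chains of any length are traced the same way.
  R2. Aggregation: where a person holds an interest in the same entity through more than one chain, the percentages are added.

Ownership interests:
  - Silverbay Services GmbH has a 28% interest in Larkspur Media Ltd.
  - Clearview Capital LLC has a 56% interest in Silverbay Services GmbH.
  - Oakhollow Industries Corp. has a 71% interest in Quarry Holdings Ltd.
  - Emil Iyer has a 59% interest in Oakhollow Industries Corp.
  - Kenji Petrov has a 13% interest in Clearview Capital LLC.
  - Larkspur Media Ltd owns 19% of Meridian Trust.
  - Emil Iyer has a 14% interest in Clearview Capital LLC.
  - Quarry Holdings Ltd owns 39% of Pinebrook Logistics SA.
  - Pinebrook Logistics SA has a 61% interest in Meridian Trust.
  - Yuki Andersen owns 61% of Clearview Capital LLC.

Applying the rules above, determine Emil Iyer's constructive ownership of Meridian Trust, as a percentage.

10.382719%

Chain via Oakhollow Industries Corp. → Quarry Holdings Ltd → Pinebrook Logistics SA (R1): 59% × 71% × 39% × 61% = 9.965631% of Meridian Trust.
Chain via Clearview Capital LLC → Silverbay Services GmbH → Larkspur Media Ltd (R1): 14% × 56% × 28% × 19% = 0.417088% of Meridian Trust.
Aggregating (R2): 9.965631% + 0.417088% = 10.382719%.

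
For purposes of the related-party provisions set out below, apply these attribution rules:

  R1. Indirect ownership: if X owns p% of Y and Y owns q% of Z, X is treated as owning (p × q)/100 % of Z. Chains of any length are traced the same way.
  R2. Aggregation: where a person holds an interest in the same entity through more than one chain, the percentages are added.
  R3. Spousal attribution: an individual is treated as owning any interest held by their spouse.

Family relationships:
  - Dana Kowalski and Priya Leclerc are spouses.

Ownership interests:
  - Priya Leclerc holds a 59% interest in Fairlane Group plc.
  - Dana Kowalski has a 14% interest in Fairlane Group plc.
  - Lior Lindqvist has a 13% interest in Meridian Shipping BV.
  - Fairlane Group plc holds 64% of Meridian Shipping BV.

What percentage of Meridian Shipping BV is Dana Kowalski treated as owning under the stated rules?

By spousal attribution (R3), Dana Kowalski is treated as also owning Priya Leclerc's interest in Fairlane Group plc, giving 14% + 59% = 73%.
Chain via Fairlane Group plc (R1): 73% × 64% = 46.72% of Meridian Shipping BV.

46.72%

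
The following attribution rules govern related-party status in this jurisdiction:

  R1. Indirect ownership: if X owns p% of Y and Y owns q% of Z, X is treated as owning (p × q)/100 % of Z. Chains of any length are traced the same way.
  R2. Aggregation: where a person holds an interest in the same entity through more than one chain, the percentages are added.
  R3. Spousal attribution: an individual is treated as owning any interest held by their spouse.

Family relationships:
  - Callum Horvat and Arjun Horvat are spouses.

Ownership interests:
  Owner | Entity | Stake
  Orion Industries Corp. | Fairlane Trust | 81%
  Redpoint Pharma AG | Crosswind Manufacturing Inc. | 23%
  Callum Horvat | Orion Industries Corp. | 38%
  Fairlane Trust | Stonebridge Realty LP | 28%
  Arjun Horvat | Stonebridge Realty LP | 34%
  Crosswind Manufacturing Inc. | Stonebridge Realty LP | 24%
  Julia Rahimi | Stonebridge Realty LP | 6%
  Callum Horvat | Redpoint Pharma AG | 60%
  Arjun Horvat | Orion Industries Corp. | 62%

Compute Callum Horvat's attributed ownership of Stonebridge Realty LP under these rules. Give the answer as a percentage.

59.992%

By spousal attribution (R3), Callum Horvat is treated as also owning Arjun Horvat's interest in Orion Industries Corp, giving 38% + 62% = 100%.
By spousal attribution (R3), Callum Horvat is treated as owning Arjun Horvat's 34% interest in Stonebridge Realty LP.
Chain via Redpoint Pharma AG → Crosswind Manufacturing Inc. (R1): 60% × 23% × 24% = 3.312% of Stonebridge Realty LP.
Chain via Orion Industries Corp. → Fairlane Trust (R1): 100% × 81% × 28% = 22.68% of Stonebridge Realty LP.
Direct interest in Stonebridge Realty LP: 34%.
Aggregating (R2): 3.312% + 22.68% + 34% = 59.992%.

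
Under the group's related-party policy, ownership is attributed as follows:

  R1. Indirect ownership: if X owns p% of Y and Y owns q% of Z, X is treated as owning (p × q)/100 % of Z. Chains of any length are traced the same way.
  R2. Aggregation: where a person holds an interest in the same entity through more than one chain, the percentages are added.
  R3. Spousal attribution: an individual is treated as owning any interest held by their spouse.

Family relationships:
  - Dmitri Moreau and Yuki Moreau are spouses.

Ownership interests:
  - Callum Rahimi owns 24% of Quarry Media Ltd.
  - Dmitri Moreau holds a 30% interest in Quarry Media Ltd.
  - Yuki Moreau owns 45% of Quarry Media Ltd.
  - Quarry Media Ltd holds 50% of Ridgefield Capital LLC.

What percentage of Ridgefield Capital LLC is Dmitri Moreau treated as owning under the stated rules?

37.5%

By spousal attribution (R3), Dmitri Moreau is treated as also owning Yuki Moreau's interest in Quarry Media Ltd, giving 30% + 45% = 75%.
Chain via Quarry Media Ltd (R1): 75% × 50% = 37.5% of Ridgefield Capital LLC.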